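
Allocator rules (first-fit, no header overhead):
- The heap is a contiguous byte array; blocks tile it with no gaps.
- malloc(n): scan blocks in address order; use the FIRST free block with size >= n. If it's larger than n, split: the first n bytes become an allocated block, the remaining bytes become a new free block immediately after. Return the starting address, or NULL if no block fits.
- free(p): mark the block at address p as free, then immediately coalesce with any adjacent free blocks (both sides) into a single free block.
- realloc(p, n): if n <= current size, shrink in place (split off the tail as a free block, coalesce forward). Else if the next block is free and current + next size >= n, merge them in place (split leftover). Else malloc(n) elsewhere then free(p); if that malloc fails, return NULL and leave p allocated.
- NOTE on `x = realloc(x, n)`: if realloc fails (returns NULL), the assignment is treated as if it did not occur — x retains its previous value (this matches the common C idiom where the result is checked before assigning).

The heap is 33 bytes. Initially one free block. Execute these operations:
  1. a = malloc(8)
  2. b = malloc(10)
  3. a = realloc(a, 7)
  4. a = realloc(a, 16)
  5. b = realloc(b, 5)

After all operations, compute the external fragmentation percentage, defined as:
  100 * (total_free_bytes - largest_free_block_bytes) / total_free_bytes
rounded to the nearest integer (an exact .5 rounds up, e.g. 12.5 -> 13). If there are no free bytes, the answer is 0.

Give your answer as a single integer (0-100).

Answer: 5

Derivation:
Op 1: a = malloc(8) -> a = 0; heap: [0-7 ALLOC][8-32 FREE]
Op 2: b = malloc(10) -> b = 8; heap: [0-7 ALLOC][8-17 ALLOC][18-32 FREE]
Op 3: a = realloc(a, 7) -> a = 0; heap: [0-6 ALLOC][7-7 FREE][8-17 ALLOC][18-32 FREE]
Op 4: a = realloc(a, 16) -> NULL (a unchanged); heap: [0-6 ALLOC][7-7 FREE][8-17 ALLOC][18-32 FREE]
Op 5: b = realloc(b, 5) -> b = 8; heap: [0-6 ALLOC][7-7 FREE][8-12 ALLOC][13-32 FREE]
Free blocks: [1 20] total_free=21 largest=20 -> 100*(21-20)/21 = 100/21 ≈ 4.762 -> rounds to 5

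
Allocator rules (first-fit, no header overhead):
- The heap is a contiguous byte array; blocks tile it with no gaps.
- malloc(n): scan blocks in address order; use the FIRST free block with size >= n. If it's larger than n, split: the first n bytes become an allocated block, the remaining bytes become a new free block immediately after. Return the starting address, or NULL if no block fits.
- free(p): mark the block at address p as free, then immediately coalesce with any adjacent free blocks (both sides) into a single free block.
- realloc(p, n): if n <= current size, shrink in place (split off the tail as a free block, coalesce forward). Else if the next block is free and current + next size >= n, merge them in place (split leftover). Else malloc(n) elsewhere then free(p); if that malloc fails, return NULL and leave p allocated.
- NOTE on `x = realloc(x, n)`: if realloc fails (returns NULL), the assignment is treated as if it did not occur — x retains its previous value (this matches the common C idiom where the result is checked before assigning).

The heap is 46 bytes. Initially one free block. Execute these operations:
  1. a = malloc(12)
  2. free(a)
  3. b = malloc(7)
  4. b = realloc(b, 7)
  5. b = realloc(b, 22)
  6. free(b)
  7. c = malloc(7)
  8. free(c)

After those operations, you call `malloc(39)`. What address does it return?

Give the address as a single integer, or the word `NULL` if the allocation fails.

Op 1: a = malloc(12) -> a = 0; heap: [0-11 ALLOC][12-45 FREE]
Op 2: free(a) -> (freed a); heap: [0-45 FREE]
Op 3: b = malloc(7) -> b = 0; heap: [0-6 ALLOC][7-45 FREE]
Op 4: b = realloc(b, 7) -> b = 0; heap: [0-6 ALLOC][7-45 FREE]
Op 5: b = realloc(b, 22) -> b = 0; heap: [0-21 ALLOC][22-45 FREE]
Op 6: free(b) -> (freed b); heap: [0-45 FREE]
Op 7: c = malloc(7) -> c = 0; heap: [0-6 ALLOC][7-45 FREE]
Op 8: free(c) -> (freed c); heap: [0-45 FREE]
malloc(39): first-fit scan over [0-45 FREE] -> 0

Answer: 0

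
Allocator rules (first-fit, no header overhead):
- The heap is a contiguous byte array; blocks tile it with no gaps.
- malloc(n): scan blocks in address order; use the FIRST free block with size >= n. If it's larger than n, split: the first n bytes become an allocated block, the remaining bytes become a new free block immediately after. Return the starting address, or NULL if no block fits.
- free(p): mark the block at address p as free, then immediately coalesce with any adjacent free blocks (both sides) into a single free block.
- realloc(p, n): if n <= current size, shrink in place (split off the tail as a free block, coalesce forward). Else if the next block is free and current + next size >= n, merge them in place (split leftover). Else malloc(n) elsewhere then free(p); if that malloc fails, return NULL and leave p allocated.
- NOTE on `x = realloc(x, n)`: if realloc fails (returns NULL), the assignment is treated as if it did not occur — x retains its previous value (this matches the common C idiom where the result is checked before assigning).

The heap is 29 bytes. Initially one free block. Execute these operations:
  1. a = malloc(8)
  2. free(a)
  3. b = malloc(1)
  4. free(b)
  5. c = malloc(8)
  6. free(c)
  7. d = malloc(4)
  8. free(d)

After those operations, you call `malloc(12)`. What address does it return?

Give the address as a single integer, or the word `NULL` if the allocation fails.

Op 1: a = malloc(8) -> a = 0; heap: [0-7 ALLOC][8-28 FREE]
Op 2: free(a) -> (freed a); heap: [0-28 FREE]
Op 3: b = malloc(1) -> b = 0; heap: [0-0 ALLOC][1-28 FREE]
Op 4: free(b) -> (freed b); heap: [0-28 FREE]
Op 5: c = malloc(8) -> c = 0; heap: [0-7 ALLOC][8-28 FREE]
Op 6: free(c) -> (freed c); heap: [0-28 FREE]
Op 7: d = malloc(4) -> d = 0; heap: [0-3 ALLOC][4-28 FREE]
Op 8: free(d) -> (freed d); heap: [0-28 FREE]
malloc(12): first-fit scan over [0-28 FREE] -> 0

Answer: 0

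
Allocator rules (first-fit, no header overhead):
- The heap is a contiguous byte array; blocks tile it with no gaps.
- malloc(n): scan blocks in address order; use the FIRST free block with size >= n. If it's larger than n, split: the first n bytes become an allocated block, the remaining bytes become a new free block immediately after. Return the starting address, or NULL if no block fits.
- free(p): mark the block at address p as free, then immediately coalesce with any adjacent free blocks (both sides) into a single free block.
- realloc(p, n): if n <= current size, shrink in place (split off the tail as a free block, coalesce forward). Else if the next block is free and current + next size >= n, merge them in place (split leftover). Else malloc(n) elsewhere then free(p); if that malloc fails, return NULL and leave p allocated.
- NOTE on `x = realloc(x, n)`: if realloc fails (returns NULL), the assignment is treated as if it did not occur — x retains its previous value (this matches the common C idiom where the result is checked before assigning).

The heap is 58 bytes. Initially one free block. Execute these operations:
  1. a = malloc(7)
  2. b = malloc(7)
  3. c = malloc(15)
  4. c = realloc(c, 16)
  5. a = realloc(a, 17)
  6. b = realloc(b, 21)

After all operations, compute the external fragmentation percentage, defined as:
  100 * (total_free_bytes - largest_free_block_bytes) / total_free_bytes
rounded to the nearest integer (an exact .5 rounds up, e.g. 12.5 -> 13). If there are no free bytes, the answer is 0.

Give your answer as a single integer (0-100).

Answer: 39

Derivation:
Op 1: a = malloc(7) -> a = 0; heap: [0-6 ALLOC][7-57 FREE]
Op 2: b = malloc(7) -> b = 7; heap: [0-6 ALLOC][7-13 ALLOC][14-57 FREE]
Op 3: c = malloc(15) -> c = 14; heap: [0-6 ALLOC][7-13 ALLOC][14-28 ALLOC][29-57 FREE]
Op 4: c = realloc(c, 16) -> c = 14; heap: [0-6 ALLOC][7-13 ALLOC][14-29 ALLOC][30-57 FREE]
Op 5: a = realloc(a, 17) -> a = 30; heap: [0-6 FREE][7-13 ALLOC][14-29 ALLOC][30-46 ALLOC][47-57 FREE]
Op 6: b = realloc(b, 21) -> NULL (b unchanged); heap: [0-6 FREE][7-13 ALLOC][14-29 ALLOC][30-46 ALLOC][47-57 FREE]
Free blocks: [7 11] total_free=18 largest=11 -> 100*(18-11)/18 = 700/18 ≈ 38.889 -> rounds to 39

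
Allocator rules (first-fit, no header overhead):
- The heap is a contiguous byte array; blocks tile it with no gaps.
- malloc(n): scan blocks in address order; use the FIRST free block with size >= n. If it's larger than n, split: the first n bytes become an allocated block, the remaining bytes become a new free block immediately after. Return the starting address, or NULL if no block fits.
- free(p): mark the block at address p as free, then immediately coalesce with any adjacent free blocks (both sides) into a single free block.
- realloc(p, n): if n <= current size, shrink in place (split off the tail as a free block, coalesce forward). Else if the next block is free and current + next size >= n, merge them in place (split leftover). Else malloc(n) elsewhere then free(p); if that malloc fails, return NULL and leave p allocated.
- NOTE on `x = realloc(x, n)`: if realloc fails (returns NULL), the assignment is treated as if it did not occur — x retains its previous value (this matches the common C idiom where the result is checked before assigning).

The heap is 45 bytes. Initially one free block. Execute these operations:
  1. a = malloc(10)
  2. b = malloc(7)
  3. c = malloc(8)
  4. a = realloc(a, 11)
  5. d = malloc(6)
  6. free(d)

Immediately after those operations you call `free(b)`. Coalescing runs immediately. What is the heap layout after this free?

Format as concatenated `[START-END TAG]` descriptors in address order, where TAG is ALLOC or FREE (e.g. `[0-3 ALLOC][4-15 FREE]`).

Answer: [0-16 FREE][17-24 ALLOC][25-35 ALLOC][36-44 FREE]

Derivation:
Op 1: a = malloc(10) -> a = 0; heap: [0-9 ALLOC][10-44 FREE]
Op 2: b = malloc(7) -> b = 10; heap: [0-9 ALLOC][10-16 ALLOC][17-44 FREE]
Op 3: c = malloc(8) -> c = 17; heap: [0-9 ALLOC][10-16 ALLOC][17-24 ALLOC][25-44 FREE]
Op 4: a = realloc(a, 11) -> a = 25; heap: [0-9 FREE][10-16 ALLOC][17-24 ALLOC][25-35 ALLOC][36-44 FREE]
Op 5: d = malloc(6) -> d = 0; heap: [0-5 ALLOC][6-9 FREE][10-16 ALLOC][17-24 ALLOC][25-35 ALLOC][36-44 FREE]
Op 6: free(d) -> (freed d); heap: [0-9 FREE][10-16 ALLOC][17-24 ALLOC][25-35 ALLOC][36-44 FREE]
free(b): b = 10 -> block [10-16 ALLOC]; mark free, coalesce with adjacent free neighbors -> [0-16 FREE][17-24 ALLOC][25-35 ALLOC][36-44 FREE]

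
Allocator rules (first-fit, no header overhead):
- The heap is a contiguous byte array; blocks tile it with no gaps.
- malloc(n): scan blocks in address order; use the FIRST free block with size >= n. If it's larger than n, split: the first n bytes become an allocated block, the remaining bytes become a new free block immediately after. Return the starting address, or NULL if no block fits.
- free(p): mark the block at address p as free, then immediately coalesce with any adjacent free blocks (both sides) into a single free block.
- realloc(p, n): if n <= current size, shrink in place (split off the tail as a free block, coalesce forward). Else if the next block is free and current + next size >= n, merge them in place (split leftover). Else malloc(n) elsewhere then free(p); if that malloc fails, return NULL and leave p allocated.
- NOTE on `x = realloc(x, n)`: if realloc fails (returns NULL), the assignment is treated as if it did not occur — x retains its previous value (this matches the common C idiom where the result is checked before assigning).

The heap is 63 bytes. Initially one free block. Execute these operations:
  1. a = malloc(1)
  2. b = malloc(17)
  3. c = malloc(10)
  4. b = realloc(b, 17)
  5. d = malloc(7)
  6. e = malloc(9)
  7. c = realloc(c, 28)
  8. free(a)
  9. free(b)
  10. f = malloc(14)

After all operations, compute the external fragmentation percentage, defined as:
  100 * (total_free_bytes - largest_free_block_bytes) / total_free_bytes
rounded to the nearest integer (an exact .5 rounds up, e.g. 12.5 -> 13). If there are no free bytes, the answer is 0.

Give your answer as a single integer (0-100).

Op 1: a = malloc(1) -> a = 0; heap: [0-0 ALLOC][1-62 FREE]
Op 2: b = malloc(17) -> b = 1; heap: [0-0 ALLOC][1-17 ALLOC][18-62 FREE]
Op 3: c = malloc(10) -> c = 18; heap: [0-0 ALLOC][1-17 ALLOC][18-27 ALLOC][28-62 FREE]
Op 4: b = realloc(b, 17) -> b = 1; heap: [0-0 ALLOC][1-17 ALLOC][18-27 ALLOC][28-62 FREE]
Op 5: d = malloc(7) -> d = 28; heap: [0-0 ALLOC][1-17 ALLOC][18-27 ALLOC][28-34 ALLOC][35-62 FREE]
Op 6: e = malloc(9) -> e = 35; heap: [0-0 ALLOC][1-17 ALLOC][18-27 ALLOC][28-34 ALLOC][35-43 ALLOC][44-62 FREE]
Op 7: c = realloc(c, 28) -> NULL (c unchanged); heap: [0-0 ALLOC][1-17 ALLOC][18-27 ALLOC][28-34 ALLOC][35-43 ALLOC][44-62 FREE]
Op 8: free(a) -> (freed a); heap: [0-0 FREE][1-17 ALLOC][18-27 ALLOC][28-34 ALLOC][35-43 ALLOC][44-62 FREE]
Op 9: free(b) -> (freed b); heap: [0-17 FREE][18-27 ALLOC][28-34 ALLOC][35-43 ALLOC][44-62 FREE]
Op 10: f = malloc(14) -> f = 0; heap: [0-13 ALLOC][14-17 FREE][18-27 ALLOC][28-34 ALLOC][35-43 ALLOC][44-62 FREE]
Free blocks: [4 19] total_free=23 largest=19 -> 100*(23-19)/23 = 400/23 ≈ 17.391 -> rounds to 17

Answer: 17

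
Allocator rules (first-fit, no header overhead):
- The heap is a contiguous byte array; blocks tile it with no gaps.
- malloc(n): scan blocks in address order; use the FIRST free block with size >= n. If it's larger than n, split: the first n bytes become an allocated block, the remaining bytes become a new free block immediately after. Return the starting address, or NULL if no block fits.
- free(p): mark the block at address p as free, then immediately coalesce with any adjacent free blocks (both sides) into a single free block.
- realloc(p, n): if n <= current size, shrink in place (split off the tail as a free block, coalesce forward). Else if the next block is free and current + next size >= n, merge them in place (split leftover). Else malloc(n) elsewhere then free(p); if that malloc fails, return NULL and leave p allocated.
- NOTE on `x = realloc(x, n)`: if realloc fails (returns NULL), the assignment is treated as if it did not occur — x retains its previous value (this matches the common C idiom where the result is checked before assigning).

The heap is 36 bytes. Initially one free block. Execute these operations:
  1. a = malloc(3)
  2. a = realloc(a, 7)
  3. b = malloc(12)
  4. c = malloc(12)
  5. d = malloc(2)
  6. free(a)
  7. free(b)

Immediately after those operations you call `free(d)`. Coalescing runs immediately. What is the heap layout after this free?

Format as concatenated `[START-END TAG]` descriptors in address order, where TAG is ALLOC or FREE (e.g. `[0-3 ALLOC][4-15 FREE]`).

Answer: [0-18 FREE][19-30 ALLOC][31-35 FREE]

Derivation:
Op 1: a = malloc(3) -> a = 0; heap: [0-2 ALLOC][3-35 FREE]
Op 2: a = realloc(a, 7) -> a = 0; heap: [0-6 ALLOC][7-35 FREE]
Op 3: b = malloc(12) -> b = 7; heap: [0-6 ALLOC][7-18 ALLOC][19-35 FREE]
Op 4: c = malloc(12) -> c = 19; heap: [0-6 ALLOC][7-18 ALLOC][19-30 ALLOC][31-35 FREE]
Op 5: d = malloc(2) -> d = 31; heap: [0-6 ALLOC][7-18 ALLOC][19-30 ALLOC][31-32 ALLOC][33-35 FREE]
Op 6: free(a) -> (freed a); heap: [0-6 FREE][7-18 ALLOC][19-30 ALLOC][31-32 ALLOC][33-35 FREE]
Op 7: free(b) -> (freed b); heap: [0-18 FREE][19-30 ALLOC][31-32 ALLOC][33-35 FREE]
free(d): d = 31 -> block [31-32 ALLOC]; mark free, coalesce with adjacent free neighbors -> [0-18 FREE][19-30 ALLOC][31-35 FREE]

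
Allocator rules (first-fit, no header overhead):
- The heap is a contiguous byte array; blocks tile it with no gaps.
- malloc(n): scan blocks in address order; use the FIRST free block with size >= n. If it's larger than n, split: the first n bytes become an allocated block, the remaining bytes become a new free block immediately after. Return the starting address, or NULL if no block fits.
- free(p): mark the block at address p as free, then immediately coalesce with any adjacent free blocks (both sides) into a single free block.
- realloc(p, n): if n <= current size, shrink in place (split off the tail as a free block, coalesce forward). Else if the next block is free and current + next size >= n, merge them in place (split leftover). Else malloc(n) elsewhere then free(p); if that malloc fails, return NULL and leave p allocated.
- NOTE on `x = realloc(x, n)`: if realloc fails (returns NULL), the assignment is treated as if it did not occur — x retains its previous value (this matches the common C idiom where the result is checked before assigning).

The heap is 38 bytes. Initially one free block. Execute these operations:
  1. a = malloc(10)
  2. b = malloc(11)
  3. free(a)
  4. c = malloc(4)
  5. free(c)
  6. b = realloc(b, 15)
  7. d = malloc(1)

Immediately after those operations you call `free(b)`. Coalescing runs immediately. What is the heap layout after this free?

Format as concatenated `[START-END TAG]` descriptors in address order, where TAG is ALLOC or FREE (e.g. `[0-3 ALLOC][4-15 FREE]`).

Answer: [0-0 ALLOC][1-37 FREE]

Derivation:
Op 1: a = malloc(10) -> a = 0; heap: [0-9 ALLOC][10-37 FREE]
Op 2: b = malloc(11) -> b = 10; heap: [0-9 ALLOC][10-20 ALLOC][21-37 FREE]
Op 3: free(a) -> (freed a); heap: [0-9 FREE][10-20 ALLOC][21-37 FREE]
Op 4: c = malloc(4) -> c = 0; heap: [0-3 ALLOC][4-9 FREE][10-20 ALLOC][21-37 FREE]
Op 5: free(c) -> (freed c); heap: [0-9 FREE][10-20 ALLOC][21-37 FREE]
Op 6: b = realloc(b, 15) -> b = 10; heap: [0-9 FREE][10-24 ALLOC][25-37 FREE]
Op 7: d = malloc(1) -> d = 0; heap: [0-0 ALLOC][1-9 FREE][10-24 ALLOC][25-37 FREE]
free(b): b = 10 -> block [10-24 ALLOC]; mark free, coalesce with adjacent free neighbors -> [0-0 ALLOC][1-37 FREE]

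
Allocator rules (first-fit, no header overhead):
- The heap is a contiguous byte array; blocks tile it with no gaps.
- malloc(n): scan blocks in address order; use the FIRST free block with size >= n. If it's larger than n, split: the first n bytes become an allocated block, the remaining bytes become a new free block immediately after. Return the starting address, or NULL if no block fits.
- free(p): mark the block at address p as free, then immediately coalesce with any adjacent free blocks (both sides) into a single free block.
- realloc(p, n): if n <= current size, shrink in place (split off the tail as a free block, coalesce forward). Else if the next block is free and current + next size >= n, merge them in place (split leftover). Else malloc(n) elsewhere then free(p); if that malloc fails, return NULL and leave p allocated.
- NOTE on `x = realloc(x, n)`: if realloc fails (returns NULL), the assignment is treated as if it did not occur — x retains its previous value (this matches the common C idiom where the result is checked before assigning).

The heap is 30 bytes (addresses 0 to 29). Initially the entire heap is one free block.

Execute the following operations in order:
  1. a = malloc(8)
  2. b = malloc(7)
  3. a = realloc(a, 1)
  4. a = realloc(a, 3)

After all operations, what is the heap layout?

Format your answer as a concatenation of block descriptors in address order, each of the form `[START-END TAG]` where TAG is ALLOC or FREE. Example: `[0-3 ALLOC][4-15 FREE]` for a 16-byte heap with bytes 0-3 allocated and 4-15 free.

Op 1: a = malloc(8) -> a = 0; heap: [0-7 ALLOC][8-29 FREE]
Op 2: b = malloc(7) -> b = 8; heap: [0-7 ALLOC][8-14 ALLOC][15-29 FREE]
Op 3: a = realloc(a, 1) -> a = 0; heap: [0-0 ALLOC][1-7 FREE][8-14 ALLOC][15-29 FREE]
Op 4: a = realloc(a, 3) -> a = 0; heap: [0-2 ALLOC][3-7 FREE][8-14 ALLOC][15-29 FREE]

Answer: [0-2 ALLOC][3-7 FREE][8-14 ALLOC][15-29 FREE]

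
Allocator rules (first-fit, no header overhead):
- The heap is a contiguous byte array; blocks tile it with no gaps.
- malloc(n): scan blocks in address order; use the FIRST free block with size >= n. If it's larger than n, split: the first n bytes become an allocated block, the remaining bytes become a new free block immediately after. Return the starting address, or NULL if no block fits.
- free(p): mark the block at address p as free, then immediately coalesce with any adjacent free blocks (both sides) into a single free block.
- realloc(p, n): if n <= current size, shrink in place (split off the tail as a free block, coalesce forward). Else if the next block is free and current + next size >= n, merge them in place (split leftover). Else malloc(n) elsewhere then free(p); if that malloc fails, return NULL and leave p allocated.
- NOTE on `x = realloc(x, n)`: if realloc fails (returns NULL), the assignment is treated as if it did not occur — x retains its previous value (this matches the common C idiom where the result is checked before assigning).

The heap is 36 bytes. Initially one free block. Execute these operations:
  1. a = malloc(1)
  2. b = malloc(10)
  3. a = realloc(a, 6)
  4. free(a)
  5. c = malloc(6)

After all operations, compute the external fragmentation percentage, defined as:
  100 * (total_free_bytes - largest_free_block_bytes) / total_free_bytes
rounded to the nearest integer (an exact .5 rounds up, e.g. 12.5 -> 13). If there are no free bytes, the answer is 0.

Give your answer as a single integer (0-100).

Answer: 5

Derivation:
Op 1: a = malloc(1) -> a = 0; heap: [0-0 ALLOC][1-35 FREE]
Op 2: b = malloc(10) -> b = 1; heap: [0-0 ALLOC][1-10 ALLOC][11-35 FREE]
Op 3: a = realloc(a, 6) -> a = 11; heap: [0-0 FREE][1-10 ALLOC][11-16 ALLOC][17-35 FREE]
Op 4: free(a) -> (freed a); heap: [0-0 FREE][1-10 ALLOC][11-35 FREE]
Op 5: c = malloc(6) -> c = 11; heap: [0-0 FREE][1-10 ALLOC][11-16 ALLOC][17-35 FREE]
Free blocks: [1 19] total_free=20 largest=19 -> 100*(20-19)/20 = 100/20 = 5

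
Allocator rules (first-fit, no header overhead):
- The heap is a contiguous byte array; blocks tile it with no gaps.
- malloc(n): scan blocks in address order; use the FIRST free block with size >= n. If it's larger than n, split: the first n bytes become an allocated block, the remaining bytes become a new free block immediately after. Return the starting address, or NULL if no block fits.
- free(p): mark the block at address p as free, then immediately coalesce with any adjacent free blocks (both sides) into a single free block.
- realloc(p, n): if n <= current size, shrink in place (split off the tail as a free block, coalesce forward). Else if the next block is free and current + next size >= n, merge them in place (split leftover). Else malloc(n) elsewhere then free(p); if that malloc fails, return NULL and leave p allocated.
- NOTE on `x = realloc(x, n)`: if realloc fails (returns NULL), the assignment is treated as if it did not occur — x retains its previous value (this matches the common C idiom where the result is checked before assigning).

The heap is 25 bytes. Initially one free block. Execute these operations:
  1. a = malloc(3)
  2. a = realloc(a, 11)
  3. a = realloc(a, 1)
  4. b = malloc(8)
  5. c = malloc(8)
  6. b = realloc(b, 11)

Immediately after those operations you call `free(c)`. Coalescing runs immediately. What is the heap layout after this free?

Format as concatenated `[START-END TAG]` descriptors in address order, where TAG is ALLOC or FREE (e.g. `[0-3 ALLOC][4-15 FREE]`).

Answer: [0-0 ALLOC][1-8 ALLOC][9-24 FREE]

Derivation:
Op 1: a = malloc(3) -> a = 0; heap: [0-2 ALLOC][3-24 FREE]
Op 2: a = realloc(a, 11) -> a = 0; heap: [0-10 ALLOC][11-24 FREE]
Op 3: a = realloc(a, 1) -> a = 0; heap: [0-0 ALLOC][1-24 FREE]
Op 4: b = malloc(8) -> b = 1; heap: [0-0 ALLOC][1-8 ALLOC][9-24 FREE]
Op 5: c = malloc(8) -> c = 9; heap: [0-0 ALLOC][1-8 ALLOC][9-16 ALLOC][17-24 FREE]
Op 6: b = realloc(b, 11) -> NULL (b unchanged); heap: [0-0 ALLOC][1-8 ALLOC][9-16 ALLOC][17-24 FREE]
free(c): c = 9 -> block [9-16 ALLOC]; mark free, coalesce with adjacent free neighbors -> [0-0 ALLOC][1-8 ALLOC][9-24 FREE]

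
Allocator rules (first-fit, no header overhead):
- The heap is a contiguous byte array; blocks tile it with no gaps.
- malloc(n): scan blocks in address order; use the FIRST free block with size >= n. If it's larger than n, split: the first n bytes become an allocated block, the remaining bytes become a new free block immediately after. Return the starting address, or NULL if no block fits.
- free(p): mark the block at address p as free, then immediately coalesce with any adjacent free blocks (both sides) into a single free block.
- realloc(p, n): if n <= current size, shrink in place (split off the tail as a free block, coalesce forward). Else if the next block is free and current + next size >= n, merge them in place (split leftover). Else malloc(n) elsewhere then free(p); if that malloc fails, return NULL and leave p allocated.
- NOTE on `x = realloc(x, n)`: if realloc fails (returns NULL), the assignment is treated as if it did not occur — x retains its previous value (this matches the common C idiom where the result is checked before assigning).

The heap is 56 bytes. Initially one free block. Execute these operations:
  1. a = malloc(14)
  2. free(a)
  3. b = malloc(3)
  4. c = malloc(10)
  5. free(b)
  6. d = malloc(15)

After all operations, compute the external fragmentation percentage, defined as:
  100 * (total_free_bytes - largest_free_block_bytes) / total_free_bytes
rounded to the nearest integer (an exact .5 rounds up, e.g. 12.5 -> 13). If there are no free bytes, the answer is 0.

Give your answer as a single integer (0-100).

Answer: 10

Derivation:
Op 1: a = malloc(14) -> a = 0; heap: [0-13 ALLOC][14-55 FREE]
Op 2: free(a) -> (freed a); heap: [0-55 FREE]
Op 3: b = malloc(3) -> b = 0; heap: [0-2 ALLOC][3-55 FREE]
Op 4: c = malloc(10) -> c = 3; heap: [0-2 ALLOC][3-12 ALLOC][13-55 FREE]
Op 5: free(b) -> (freed b); heap: [0-2 FREE][3-12 ALLOC][13-55 FREE]
Op 6: d = malloc(15) -> d = 13; heap: [0-2 FREE][3-12 ALLOC][13-27 ALLOC][28-55 FREE]
Free blocks: [3 28] total_free=31 largest=28 -> 100*(31-28)/31 = 300/31 ≈ 9.677 -> rounds to 10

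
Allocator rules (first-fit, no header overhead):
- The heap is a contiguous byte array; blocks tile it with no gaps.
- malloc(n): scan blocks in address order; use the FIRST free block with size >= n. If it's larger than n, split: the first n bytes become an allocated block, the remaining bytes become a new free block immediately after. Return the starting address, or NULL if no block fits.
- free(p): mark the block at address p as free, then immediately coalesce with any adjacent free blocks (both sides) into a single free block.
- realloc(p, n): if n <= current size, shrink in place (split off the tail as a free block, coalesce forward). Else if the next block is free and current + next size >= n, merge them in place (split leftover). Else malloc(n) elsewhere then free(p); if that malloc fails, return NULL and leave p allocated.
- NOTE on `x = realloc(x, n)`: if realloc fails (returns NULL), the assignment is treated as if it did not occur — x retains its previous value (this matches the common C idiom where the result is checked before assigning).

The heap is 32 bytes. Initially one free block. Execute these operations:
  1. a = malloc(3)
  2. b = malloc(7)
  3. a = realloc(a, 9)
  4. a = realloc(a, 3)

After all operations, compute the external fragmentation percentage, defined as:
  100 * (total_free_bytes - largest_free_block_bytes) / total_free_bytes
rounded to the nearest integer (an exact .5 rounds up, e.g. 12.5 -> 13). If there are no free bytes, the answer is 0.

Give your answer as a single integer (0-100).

Op 1: a = malloc(3) -> a = 0; heap: [0-2 ALLOC][3-31 FREE]
Op 2: b = malloc(7) -> b = 3; heap: [0-2 ALLOC][3-9 ALLOC][10-31 FREE]
Op 3: a = realloc(a, 9) -> a = 10; heap: [0-2 FREE][3-9 ALLOC][10-18 ALLOC][19-31 FREE]
Op 4: a = realloc(a, 3) -> a = 10; heap: [0-2 FREE][3-9 ALLOC][10-12 ALLOC][13-31 FREE]
Free blocks: [3 19] total_free=22 largest=19 -> 100*(22-19)/22 = 300/22 ≈ 13.636 -> rounds to 14

Answer: 14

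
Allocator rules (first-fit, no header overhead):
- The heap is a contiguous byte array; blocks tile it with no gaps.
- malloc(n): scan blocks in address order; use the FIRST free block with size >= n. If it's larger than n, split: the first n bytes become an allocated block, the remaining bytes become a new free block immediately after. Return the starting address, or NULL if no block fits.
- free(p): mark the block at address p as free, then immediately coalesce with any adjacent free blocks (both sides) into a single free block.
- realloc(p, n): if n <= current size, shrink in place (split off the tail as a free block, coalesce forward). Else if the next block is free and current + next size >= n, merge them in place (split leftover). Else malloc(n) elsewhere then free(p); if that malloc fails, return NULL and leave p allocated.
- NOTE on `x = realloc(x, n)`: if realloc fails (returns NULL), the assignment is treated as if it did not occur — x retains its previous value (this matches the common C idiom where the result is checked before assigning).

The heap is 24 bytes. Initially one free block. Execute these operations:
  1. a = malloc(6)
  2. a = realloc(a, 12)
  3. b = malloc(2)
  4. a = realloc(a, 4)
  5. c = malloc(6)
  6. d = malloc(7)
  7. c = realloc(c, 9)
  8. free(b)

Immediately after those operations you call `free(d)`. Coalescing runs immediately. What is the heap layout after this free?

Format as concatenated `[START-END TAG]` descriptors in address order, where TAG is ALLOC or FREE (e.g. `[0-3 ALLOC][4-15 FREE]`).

Op 1: a = malloc(6) -> a = 0; heap: [0-5 ALLOC][6-23 FREE]
Op 2: a = realloc(a, 12) -> a = 0; heap: [0-11 ALLOC][12-23 FREE]
Op 3: b = malloc(2) -> b = 12; heap: [0-11 ALLOC][12-13 ALLOC][14-23 FREE]
Op 4: a = realloc(a, 4) -> a = 0; heap: [0-3 ALLOC][4-11 FREE][12-13 ALLOC][14-23 FREE]
Op 5: c = malloc(6) -> c = 4; heap: [0-3 ALLOC][4-9 ALLOC][10-11 FREE][12-13 ALLOC][14-23 FREE]
Op 6: d = malloc(7) -> d = 14; heap: [0-3 ALLOC][4-9 ALLOC][10-11 FREE][12-13 ALLOC][14-20 ALLOC][21-23 FREE]
Op 7: c = realloc(c, 9) -> NULL (c unchanged); heap: [0-3 ALLOC][4-9 ALLOC][10-11 FREE][12-13 ALLOC][14-20 ALLOC][21-23 FREE]
Op 8: free(b) -> (freed b); heap: [0-3 ALLOC][4-9 ALLOC][10-13 FREE][14-20 ALLOC][21-23 FREE]
free(d): d = 14 -> block [14-20 ALLOC]; mark free, coalesce with adjacent free neighbors -> [0-3 ALLOC][4-9 ALLOC][10-23 FREE]

Answer: [0-3 ALLOC][4-9 ALLOC][10-23 FREE]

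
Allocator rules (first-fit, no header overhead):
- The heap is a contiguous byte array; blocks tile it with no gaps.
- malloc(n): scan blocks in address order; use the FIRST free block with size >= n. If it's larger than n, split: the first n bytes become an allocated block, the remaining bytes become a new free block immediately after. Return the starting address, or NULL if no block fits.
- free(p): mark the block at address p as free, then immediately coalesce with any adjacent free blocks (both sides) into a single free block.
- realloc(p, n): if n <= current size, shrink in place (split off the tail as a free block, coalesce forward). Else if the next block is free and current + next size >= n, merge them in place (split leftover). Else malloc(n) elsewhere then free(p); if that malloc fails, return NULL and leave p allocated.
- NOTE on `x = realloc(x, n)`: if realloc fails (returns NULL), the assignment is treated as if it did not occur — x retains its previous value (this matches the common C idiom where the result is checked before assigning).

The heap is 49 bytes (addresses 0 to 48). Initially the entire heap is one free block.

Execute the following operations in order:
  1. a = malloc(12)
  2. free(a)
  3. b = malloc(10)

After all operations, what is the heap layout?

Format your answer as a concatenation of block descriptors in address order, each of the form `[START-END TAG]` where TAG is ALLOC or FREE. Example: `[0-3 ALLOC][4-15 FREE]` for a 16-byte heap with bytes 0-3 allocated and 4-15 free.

Answer: [0-9 ALLOC][10-48 FREE]

Derivation:
Op 1: a = malloc(12) -> a = 0; heap: [0-11 ALLOC][12-48 FREE]
Op 2: free(a) -> (freed a); heap: [0-48 FREE]
Op 3: b = malloc(10) -> b = 0; heap: [0-9 ALLOC][10-48 FREE]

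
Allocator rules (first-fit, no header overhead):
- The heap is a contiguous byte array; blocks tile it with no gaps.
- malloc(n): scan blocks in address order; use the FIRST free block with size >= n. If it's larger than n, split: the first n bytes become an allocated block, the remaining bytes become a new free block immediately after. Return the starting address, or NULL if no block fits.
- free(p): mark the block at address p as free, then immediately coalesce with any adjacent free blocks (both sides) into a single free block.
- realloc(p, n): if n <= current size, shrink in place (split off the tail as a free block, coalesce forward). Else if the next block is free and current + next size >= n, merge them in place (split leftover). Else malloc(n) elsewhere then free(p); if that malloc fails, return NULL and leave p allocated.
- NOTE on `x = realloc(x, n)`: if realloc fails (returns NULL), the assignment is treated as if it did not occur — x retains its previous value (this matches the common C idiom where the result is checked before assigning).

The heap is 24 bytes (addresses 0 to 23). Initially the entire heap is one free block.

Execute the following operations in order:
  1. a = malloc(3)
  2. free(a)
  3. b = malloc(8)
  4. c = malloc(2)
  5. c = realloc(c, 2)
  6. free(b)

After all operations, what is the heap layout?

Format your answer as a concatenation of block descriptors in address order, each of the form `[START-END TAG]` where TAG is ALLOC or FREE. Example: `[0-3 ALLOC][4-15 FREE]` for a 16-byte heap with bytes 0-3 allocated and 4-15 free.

Op 1: a = malloc(3) -> a = 0; heap: [0-2 ALLOC][3-23 FREE]
Op 2: free(a) -> (freed a); heap: [0-23 FREE]
Op 3: b = malloc(8) -> b = 0; heap: [0-7 ALLOC][8-23 FREE]
Op 4: c = malloc(2) -> c = 8; heap: [0-7 ALLOC][8-9 ALLOC][10-23 FREE]
Op 5: c = realloc(c, 2) -> c = 8; heap: [0-7 ALLOC][8-9 ALLOC][10-23 FREE]
Op 6: free(b) -> (freed b); heap: [0-7 FREE][8-9 ALLOC][10-23 FREE]

Answer: [0-7 FREE][8-9 ALLOC][10-23 FREE]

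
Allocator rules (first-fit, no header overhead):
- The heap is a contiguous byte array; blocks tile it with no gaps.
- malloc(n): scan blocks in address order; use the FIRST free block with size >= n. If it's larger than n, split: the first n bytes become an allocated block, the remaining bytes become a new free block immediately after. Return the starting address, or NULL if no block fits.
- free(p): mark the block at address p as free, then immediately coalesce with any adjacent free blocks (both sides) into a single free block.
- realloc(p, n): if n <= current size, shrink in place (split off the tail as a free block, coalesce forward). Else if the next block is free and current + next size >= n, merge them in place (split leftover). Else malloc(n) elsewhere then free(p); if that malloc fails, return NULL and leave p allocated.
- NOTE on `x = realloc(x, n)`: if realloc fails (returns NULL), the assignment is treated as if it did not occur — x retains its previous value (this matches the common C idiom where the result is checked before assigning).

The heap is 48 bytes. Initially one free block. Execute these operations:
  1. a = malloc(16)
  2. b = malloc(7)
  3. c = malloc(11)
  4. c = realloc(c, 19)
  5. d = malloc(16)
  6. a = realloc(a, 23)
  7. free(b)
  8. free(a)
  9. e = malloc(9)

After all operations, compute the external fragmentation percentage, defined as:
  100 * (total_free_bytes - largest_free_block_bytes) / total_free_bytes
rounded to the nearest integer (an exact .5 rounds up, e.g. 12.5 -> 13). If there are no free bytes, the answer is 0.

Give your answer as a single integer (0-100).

Op 1: a = malloc(16) -> a = 0; heap: [0-15 ALLOC][16-47 FREE]
Op 2: b = malloc(7) -> b = 16; heap: [0-15 ALLOC][16-22 ALLOC][23-47 FREE]
Op 3: c = malloc(11) -> c = 23; heap: [0-15 ALLOC][16-22 ALLOC][23-33 ALLOC][34-47 FREE]
Op 4: c = realloc(c, 19) -> c = 23; heap: [0-15 ALLOC][16-22 ALLOC][23-41 ALLOC][42-47 FREE]
Op 5: d = malloc(16) -> d = NULL; heap: [0-15 ALLOC][16-22 ALLOC][23-41 ALLOC][42-47 FREE]
Op 6: a = realloc(a, 23) -> NULL (a unchanged); heap: [0-15 ALLOC][16-22 ALLOC][23-41 ALLOC][42-47 FREE]
Op 7: free(b) -> (freed b); heap: [0-15 ALLOC][16-22 FREE][23-41 ALLOC][42-47 FREE]
Op 8: free(a) -> (freed a); heap: [0-22 FREE][23-41 ALLOC][42-47 FREE]
Op 9: e = malloc(9) -> e = 0; heap: [0-8 ALLOC][9-22 FREE][23-41 ALLOC][42-47 FREE]
Free blocks: [14 6] total_free=20 largest=14 -> 100*(20-14)/20 = 600/20 = 30

Answer: 30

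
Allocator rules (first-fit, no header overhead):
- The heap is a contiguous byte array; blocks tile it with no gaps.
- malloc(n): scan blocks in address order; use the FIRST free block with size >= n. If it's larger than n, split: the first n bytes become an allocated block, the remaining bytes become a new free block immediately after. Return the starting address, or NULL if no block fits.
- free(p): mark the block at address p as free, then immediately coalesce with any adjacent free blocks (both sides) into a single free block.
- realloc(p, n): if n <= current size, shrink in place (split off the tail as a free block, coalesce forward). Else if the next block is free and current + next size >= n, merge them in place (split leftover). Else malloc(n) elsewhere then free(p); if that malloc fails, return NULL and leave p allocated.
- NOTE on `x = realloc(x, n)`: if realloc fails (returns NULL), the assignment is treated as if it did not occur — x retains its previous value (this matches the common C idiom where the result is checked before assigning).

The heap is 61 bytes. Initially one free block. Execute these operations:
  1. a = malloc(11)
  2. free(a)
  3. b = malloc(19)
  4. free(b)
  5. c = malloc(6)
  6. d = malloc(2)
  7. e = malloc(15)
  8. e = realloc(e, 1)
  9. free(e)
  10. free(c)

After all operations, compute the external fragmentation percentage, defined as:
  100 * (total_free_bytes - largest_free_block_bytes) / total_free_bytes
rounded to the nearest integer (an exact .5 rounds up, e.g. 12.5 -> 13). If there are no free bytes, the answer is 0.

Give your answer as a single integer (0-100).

Answer: 10

Derivation:
Op 1: a = malloc(11) -> a = 0; heap: [0-10 ALLOC][11-60 FREE]
Op 2: free(a) -> (freed a); heap: [0-60 FREE]
Op 3: b = malloc(19) -> b = 0; heap: [0-18 ALLOC][19-60 FREE]
Op 4: free(b) -> (freed b); heap: [0-60 FREE]
Op 5: c = malloc(6) -> c = 0; heap: [0-5 ALLOC][6-60 FREE]
Op 6: d = malloc(2) -> d = 6; heap: [0-5 ALLOC][6-7 ALLOC][8-60 FREE]
Op 7: e = malloc(15) -> e = 8; heap: [0-5 ALLOC][6-7 ALLOC][8-22 ALLOC][23-60 FREE]
Op 8: e = realloc(e, 1) -> e = 8; heap: [0-5 ALLOC][6-7 ALLOC][8-8 ALLOC][9-60 FREE]
Op 9: free(e) -> (freed e); heap: [0-5 ALLOC][6-7 ALLOC][8-60 FREE]
Op 10: free(c) -> (freed c); heap: [0-5 FREE][6-7 ALLOC][8-60 FREE]
Free blocks: [6 53] total_free=59 largest=53 -> 100*(59-53)/59 = 600/59 ≈ 10.169 -> rounds to 10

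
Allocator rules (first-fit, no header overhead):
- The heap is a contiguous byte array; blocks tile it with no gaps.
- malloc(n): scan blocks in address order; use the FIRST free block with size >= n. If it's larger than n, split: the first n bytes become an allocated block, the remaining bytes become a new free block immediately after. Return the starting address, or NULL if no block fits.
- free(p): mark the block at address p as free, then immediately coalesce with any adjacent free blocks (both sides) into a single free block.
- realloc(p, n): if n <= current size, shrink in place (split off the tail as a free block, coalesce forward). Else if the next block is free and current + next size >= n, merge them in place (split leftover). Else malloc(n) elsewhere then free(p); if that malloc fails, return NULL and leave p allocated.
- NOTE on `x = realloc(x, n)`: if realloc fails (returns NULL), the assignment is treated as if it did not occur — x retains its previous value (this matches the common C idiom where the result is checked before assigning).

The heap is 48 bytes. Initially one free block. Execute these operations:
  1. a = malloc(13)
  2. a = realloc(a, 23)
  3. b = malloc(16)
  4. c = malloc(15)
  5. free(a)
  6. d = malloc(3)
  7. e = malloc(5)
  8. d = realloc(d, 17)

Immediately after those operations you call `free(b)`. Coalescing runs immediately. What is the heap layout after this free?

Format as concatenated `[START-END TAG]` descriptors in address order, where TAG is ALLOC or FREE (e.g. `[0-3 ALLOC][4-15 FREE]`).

Op 1: a = malloc(13) -> a = 0; heap: [0-12 ALLOC][13-47 FREE]
Op 2: a = realloc(a, 23) -> a = 0; heap: [0-22 ALLOC][23-47 FREE]
Op 3: b = malloc(16) -> b = 23; heap: [0-22 ALLOC][23-38 ALLOC][39-47 FREE]
Op 4: c = malloc(15) -> c = NULL; heap: [0-22 ALLOC][23-38 ALLOC][39-47 FREE]
Op 5: free(a) -> (freed a); heap: [0-22 FREE][23-38 ALLOC][39-47 FREE]
Op 6: d = malloc(3) -> d = 0; heap: [0-2 ALLOC][3-22 FREE][23-38 ALLOC][39-47 FREE]
Op 7: e = malloc(5) -> e = 3; heap: [0-2 ALLOC][3-7 ALLOC][8-22 FREE][23-38 ALLOC][39-47 FREE]
Op 8: d = realloc(d, 17) -> NULL (d unchanged); heap: [0-2 ALLOC][3-7 ALLOC][8-22 FREE][23-38 ALLOC][39-47 FREE]
free(b): b = 23 -> block [23-38 ALLOC]; mark free, coalesce with adjacent free neighbors -> [0-2 ALLOC][3-7 ALLOC][8-47 FREE]

Answer: [0-2 ALLOC][3-7 ALLOC][8-47 FREE]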